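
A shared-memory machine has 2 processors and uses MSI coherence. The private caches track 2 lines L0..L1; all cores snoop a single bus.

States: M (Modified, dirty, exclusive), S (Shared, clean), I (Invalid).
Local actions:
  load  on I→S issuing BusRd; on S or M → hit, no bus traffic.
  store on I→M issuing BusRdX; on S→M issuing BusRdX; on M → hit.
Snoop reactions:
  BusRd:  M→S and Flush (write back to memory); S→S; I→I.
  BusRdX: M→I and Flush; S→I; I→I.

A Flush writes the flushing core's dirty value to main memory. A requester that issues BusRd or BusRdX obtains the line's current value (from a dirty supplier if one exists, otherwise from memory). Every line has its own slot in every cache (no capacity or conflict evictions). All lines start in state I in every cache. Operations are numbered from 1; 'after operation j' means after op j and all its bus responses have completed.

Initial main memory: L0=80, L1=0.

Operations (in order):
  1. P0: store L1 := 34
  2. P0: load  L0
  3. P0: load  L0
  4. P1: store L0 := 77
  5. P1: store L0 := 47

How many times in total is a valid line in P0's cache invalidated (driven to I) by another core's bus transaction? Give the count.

invalidations = 1

1. P0: store L1 := 34  bus=[BusRdX]  L1: P0=M P1=I  mem[L1]=0
2. P0: load  L0  bus=[BusRd]  L0: P0=S P1=I  mem[L0]=80
3. P0: load  L0  bus=[-]  L0: P0=S P1=I  mem[L0]=80
4. P1: store L0 := 77  bus=[BusRdX]  L0: P0=I P1=M  mem[L0]=80
5. P1: store L0 := 47  bus=[-]  L0: P0=I P1=M  mem[L0]=80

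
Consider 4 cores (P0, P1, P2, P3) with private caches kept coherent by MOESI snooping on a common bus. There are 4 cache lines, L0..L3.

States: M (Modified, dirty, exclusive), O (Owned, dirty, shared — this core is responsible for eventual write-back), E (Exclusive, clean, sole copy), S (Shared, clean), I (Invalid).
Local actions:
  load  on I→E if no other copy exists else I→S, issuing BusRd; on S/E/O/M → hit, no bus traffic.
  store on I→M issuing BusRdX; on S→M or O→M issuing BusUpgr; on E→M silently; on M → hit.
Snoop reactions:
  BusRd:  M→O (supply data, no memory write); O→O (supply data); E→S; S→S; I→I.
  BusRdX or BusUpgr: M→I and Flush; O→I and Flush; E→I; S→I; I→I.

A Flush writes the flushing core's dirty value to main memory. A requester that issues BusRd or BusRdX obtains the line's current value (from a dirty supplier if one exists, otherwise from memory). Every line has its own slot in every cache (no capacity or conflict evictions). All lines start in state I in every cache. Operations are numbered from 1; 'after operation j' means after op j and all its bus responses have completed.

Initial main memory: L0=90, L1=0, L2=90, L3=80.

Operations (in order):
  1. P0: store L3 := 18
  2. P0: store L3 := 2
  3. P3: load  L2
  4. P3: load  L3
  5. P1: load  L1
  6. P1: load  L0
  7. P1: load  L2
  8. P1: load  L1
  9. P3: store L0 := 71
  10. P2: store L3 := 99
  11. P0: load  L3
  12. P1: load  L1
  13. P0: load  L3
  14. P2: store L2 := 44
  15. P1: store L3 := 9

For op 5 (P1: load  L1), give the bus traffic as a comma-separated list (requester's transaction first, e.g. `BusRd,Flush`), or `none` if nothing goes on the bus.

bus = BusRd

[1] P0: store L3 := 18 | P0:M(18), P1:I, P2:I, P3:I | bus: BusRdX
[2] P0: store L3 := 2 | P0:M(2), P1:I, P2:I, P3:I | bus: none
[3] P3: load  L2 | P0:I, P1:I, P2:I, P3:E(90) | bus: BusRd
[4] P3: load  L3 | P0:O(2), P1:I, P2:I, P3:S(2) | bus: BusRd
[5] P1: load  L1 | P0:I, P1:E(0), P2:I, P3:I | bus: BusRd
[6] P1: load  L0 | P0:I, P1:E(90), P2:I, P3:I | bus: BusRd
[7] P1: load  L2 | P0:I, P1:S(90), P2:I, P3:S(90) | bus: BusRd
[8] P1: load  L1 | P0:I, P1:E(0), P2:I, P3:I | bus: none
[9] P3: store L0 := 71 | P0:I, P1:I, P2:I, P3:M(71) | bus: BusRdX
[10] P2: store L3 := 99 | P0:I, P1:I, P2:M(99), P3:I | bus: BusRdX,Flush
[11] P0: load  L3 | P0:S(99), P1:I, P2:O(99), P3:I | bus: BusRd
[12] P1: load  L1 | P0:I, P1:E(0), P2:I, P3:I | bus: none
[13] P0: load  L3 | P0:S(99), P1:I, P2:O(99), P3:I | bus: none
[14] P2: store L2 := 44 | P0:I, P1:I, P2:M(44), P3:I | bus: BusRdX
[15] P1: store L3 := 9 | P0:I, P1:M(9), P2:I, P3:I | bus: BusRdX,Flush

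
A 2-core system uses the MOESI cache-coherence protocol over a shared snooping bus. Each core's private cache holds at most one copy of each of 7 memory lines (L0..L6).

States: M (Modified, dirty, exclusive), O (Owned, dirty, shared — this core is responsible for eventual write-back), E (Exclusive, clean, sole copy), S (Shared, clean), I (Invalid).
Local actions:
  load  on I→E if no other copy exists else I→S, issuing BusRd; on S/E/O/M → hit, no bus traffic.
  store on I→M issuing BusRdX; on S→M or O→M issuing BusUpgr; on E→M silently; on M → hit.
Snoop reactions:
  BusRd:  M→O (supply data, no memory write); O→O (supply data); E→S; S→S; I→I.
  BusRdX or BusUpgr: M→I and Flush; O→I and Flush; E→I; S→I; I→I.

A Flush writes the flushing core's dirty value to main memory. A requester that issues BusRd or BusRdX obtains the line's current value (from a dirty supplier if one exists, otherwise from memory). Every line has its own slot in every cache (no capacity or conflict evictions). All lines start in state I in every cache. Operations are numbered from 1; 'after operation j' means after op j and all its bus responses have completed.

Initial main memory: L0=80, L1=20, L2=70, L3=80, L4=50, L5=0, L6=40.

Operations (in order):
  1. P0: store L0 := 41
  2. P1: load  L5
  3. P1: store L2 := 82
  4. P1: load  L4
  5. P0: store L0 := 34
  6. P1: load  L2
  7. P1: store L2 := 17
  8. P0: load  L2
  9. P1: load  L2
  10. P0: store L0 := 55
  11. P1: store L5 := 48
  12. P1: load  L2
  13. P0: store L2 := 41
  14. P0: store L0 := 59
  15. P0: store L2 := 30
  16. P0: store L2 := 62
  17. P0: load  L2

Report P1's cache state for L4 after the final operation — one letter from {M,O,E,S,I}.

step 1: P0: store L0 := 41  ⟶  MI  (L0)  txn=BusRdX  M[L0]=80
step 2: P1: load  L5  ⟶  IE  (L5)  txn=BusRd  M[L5]=0
step 3: P1: store L2 := 82  ⟶  IM  (L2)  txn=BusRdX  M[L2]=70
step 4: P1: load  L4  ⟶  IE  (L4)  txn=BusRd  M[L4]=50
step 5: P0: store L0 := 34  ⟶  MI  (L0)  txn=∅  M[L0]=80
step 6: P1: load  L2  ⟶  IM  (L2)  txn=∅  M[L2]=70
step 7: P1: store L2 := 17  ⟶  IM  (L2)  txn=∅  M[L2]=70
step 8: P0: load  L2  ⟶  SO  (L2)  txn=BusRd  M[L2]=70
step 9: P1: load  L2  ⟶  SO  (L2)  txn=∅  M[L2]=70
step 10: P0: store L0 := 55  ⟶  MI  (L0)  txn=∅  M[L0]=80
step 11: P1: store L5 := 48  ⟶  IM  (L5)  txn=∅  M[L5]=0
step 12: P1: load  L2  ⟶  SO  (L2)  txn=∅  M[L2]=70
step 13: P0: store L2 := 41  ⟶  MI  (L2)  txn=BusUpgr+Flush  M[L2]=17
step 14: P0: store L0 := 59  ⟶  MI  (L0)  txn=∅  M[L0]=80
step 15: P0: store L2 := 30  ⟶  MI  (L2)  txn=∅  M[L2]=17
step 16: P0: store L2 := 62  ⟶  MI  (L2)  txn=∅  M[L2]=17
step 17: P0: load  L2  ⟶  MI  (L2)  txn=∅  M[L2]=17

state = E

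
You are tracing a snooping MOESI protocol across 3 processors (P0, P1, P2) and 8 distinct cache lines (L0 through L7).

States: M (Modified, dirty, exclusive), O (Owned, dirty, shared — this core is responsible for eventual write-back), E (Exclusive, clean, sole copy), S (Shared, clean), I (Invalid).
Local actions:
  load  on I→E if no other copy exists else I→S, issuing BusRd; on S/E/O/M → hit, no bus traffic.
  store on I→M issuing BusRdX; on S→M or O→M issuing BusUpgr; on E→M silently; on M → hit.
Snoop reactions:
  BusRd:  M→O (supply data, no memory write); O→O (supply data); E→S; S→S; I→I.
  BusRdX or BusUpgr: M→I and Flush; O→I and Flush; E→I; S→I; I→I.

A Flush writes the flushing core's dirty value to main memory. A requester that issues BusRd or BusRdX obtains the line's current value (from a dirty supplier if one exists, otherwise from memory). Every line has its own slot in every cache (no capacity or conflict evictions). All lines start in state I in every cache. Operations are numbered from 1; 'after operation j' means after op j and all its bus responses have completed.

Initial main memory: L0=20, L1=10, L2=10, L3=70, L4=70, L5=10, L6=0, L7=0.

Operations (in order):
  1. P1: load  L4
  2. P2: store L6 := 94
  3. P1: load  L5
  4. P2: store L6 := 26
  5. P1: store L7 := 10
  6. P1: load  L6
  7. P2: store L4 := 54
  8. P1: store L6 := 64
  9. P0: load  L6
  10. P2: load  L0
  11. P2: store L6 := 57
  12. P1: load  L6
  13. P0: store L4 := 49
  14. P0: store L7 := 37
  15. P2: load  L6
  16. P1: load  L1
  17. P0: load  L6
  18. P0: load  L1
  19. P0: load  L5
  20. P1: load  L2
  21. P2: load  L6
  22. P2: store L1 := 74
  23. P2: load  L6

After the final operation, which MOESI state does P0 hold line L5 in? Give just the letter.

  op1 P1: load  L4 → I/E/I on L4; bus BusRd; mem=70
  op2 P2: store L6 := 94 → I/I/M on L6; bus BusRdX; mem=0
  op3 P1: load  L5 → I/E/I on L5; bus BusRd; mem=10
  op4 P2: store L6 := 26 → I/I/M on L6; bus (none); mem=0
  op5 P1: store L7 := 10 → I/M/I on L7; bus BusRdX; mem=0
  op6 P1: load  L6 → I/S/O on L6; bus BusRd; mem=0
  op7 P2: store L4 := 54 → I/I/M on L4; bus BusRdX; mem=70
  op8 P1: store L6 := 64 → I/M/I on L6; bus BusUpgr Flush; mem=26
  op9 P0: load  L6 → S/O/I on L6; bus BusRd; mem=26
  op10 P2: load  L0 → I/I/E on L0; bus BusRd; mem=20
  op11 P2: store L6 := 57 → I/I/M on L6; bus BusRdX Flush; mem=64
  op12 P1: load  L6 → I/S/O on L6; bus BusRd; mem=64
  op13 P0: store L4 := 49 → M/I/I on L4; bus BusRdX Flush; mem=54
  op14 P0: store L7 := 37 → M/I/I on L7; bus BusRdX Flush; mem=10
  op15 P2: load  L6 → I/S/O on L6; bus (none); mem=64
  op16 P1: load  L1 → I/E/I on L1; bus BusRd; mem=10
  op17 P0: load  L6 → S/S/O on L6; bus BusRd; mem=64
  op18 P0: load  L1 → S/S/I on L1; bus BusRd; mem=10
  op19 P0: load  L5 → S/S/I on L5; bus BusRd; mem=10
  op20 P1: load  L2 → I/E/I on L2; bus BusRd; mem=10
  op21 P2: load  L6 → S/S/O on L6; bus (none); mem=64
  op22 P2: store L1 := 74 → I/I/M on L1; bus BusRdX; mem=10
  op23 P2: load  L6 → S/S/O on L6; bus (none); mem=64

state = S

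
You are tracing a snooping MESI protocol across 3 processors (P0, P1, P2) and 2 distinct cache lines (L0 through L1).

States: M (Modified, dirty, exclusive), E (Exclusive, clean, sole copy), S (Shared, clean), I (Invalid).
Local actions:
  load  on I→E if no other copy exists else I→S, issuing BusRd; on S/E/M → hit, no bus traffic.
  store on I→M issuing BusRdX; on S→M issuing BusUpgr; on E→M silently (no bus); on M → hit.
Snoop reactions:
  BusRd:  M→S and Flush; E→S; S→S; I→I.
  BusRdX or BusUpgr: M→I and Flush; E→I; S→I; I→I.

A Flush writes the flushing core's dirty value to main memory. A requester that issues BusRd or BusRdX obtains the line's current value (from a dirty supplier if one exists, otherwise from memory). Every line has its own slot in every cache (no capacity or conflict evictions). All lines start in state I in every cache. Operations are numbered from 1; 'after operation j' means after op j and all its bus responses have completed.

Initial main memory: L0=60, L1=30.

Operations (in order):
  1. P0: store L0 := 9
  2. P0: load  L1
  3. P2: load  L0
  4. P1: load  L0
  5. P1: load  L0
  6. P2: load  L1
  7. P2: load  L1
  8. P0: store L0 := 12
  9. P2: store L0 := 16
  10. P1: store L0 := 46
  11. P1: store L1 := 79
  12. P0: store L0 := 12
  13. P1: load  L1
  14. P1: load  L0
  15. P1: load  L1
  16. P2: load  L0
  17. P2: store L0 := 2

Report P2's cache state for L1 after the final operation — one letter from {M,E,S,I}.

  op1 P0: store L0 := 9 → M/I/I on L0; bus BusRdX; mem=60
  op2 P0: load  L1 → E/I/I on L1; bus BusRd; mem=30
  op3 P2: load  L0 → S/I/S on L0; bus BusRd Flush; mem=9
  op4 P1: load  L0 → S/S/S on L0; bus BusRd; mem=9
  op5 P1: load  L0 → S/S/S on L0; bus (none); mem=9
  op6 P2: load  L1 → S/I/S on L1; bus BusRd; mem=30
  op7 P2: load  L1 → S/I/S on L1; bus (none); mem=30
  op8 P0: store L0 := 12 → M/I/I on L0; bus BusUpgr; mem=9
  op9 P2: store L0 := 16 → I/I/M on L0; bus BusRdX Flush; mem=12
  op10 P1: store L0 := 46 → I/M/I on L0; bus BusRdX Flush; mem=16
  op11 P1: store L1 := 79 → I/M/I on L1; bus BusRdX; mem=30
  op12 P0: store L0 := 12 → M/I/I on L0; bus BusRdX Flush; mem=46
  op13 P1: load  L1 → I/M/I on L1; bus (none); mem=30
  op14 P1: load  L0 → S/S/I on L0; bus BusRd Flush; mem=12
  op15 P1: load  L1 → I/M/I on L1; bus (none); mem=30
  op16 P2: load  L0 → S/S/S on L0; bus BusRd; mem=12
  op17 P2: store L0 := 2 → I/I/M on L0; bus BusUpgr; mem=12

state = I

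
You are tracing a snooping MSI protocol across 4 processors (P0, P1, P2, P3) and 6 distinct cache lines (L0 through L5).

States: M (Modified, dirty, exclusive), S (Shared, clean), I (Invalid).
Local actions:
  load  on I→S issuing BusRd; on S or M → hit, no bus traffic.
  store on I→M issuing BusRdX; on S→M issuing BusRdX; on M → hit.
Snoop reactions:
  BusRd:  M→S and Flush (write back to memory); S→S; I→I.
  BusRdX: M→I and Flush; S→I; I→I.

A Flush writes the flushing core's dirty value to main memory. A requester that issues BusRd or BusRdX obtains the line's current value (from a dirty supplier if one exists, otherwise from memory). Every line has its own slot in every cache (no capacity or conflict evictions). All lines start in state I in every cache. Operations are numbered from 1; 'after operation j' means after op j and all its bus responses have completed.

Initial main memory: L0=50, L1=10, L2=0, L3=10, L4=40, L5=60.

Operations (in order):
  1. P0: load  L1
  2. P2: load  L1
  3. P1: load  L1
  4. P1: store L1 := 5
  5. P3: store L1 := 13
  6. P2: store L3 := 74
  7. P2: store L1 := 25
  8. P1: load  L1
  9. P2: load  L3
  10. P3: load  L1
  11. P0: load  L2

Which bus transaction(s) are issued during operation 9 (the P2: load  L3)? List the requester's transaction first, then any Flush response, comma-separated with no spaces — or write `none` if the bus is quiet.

bus = none

  op1 P0: load  L1 → S/I/I/I on L1; bus BusRd; mem=10
  op2 P2: load  L1 → S/I/S/I on L1; bus BusRd; mem=10
  op3 P1: load  L1 → S/S/S/I on L1; bus BusRd; mem=10
  op4 P1: store L1 := 5 → I/M/I/I on L1; bus BusRdX; mem=10
  op5 P3: store L1 := 13 → I/I/I/M on L1; bus BusRdX Flush; mem=5
  op6 P2: store L3 := 74 → I/I/M/I on L3; bus BusRdX; mem=10
  op7 P2: store L1 := 25 → I/I/M/I on L1; bus BusRdX Flush; mem=13
  op8 P1: load  L1 → I/S/S/I on L1; bus BusRd Flush; mem=25
  op9 P2: load  L3 → I/I/M/I on L3; bus (none); mem=10
  op10 P3: load  L1 → I/S/S/S on L1; bus BusRd; mem=25
  op11 P0: load  L2 → S/I/I/I on L2; bus BusRd; mem=0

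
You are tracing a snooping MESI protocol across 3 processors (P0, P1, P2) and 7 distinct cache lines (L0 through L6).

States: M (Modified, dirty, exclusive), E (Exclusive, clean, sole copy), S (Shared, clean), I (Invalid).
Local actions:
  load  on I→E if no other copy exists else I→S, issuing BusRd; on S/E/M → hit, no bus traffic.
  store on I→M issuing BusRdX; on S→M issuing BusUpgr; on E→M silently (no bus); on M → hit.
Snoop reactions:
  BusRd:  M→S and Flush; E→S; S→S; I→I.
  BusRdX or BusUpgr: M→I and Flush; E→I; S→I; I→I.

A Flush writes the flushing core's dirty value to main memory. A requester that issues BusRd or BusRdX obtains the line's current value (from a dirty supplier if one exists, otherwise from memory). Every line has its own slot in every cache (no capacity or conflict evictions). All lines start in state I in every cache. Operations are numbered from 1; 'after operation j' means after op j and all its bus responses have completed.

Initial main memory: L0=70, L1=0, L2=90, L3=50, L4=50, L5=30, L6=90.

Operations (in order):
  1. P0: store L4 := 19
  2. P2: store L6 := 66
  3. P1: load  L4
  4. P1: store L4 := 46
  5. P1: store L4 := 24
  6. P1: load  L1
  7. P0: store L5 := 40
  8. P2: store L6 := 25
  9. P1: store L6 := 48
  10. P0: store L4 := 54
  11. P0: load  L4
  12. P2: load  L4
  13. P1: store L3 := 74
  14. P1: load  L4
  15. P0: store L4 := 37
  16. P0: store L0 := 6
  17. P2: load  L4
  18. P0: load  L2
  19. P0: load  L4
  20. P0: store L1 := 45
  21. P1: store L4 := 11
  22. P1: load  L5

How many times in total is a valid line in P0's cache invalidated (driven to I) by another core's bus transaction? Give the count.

invalidations = 2

1. P0: store L4 := 19  bus=[BusRdX]  L4: P0=M P1=I P2=I  mem[L4]=50
2. P2: store L6 := 66  bus=[BusRdX]  L6: P0=I P1=I P2=M  mem[L6]=90
3. P1: load  L4  bus=[BusRd,Flush]  L4: P0=S P1=S P2=I  mem[L4]=19
4. P1: store L4 := 46  bus=[BusUpgr]  L4: P0=I P1=M P2=I  mem[L4]=19
5. P1: store L4 := 24  bus=[-]  L4: P0=I P1=M P2=I  mem[L4]=19
6. P1: load  L1  bus=[BusRd]  L1: P0=I P1=E P2=I  mem[L1]=0
7. P0: store L5 := 40  bus=[BusRdX]  L5: P0=M P1=I P2=I  mem[L5]=30
8. P2: store L6 := 25  bus=[-]  L6: P0=I P1=I P2=M  mem[L6]=90
9. P1: store L6 := 48  bus=[BusRdX,Flush]  L6: P0=I P1=M P2=I  mem[L6]=25
10. P0: store L4 := 54  bus=[BusRdX,Flush]  L4: P0=M P1=I P2=I  mem[L4]=24
11. P0: load  L4  bus=[-]  L4: P0=M P1=I P2=I  mem[L4]=24
12. P2: load  L4  bus=[BusRd,Flush]  L4: P0=S P1=I P2=S  mem[L4]=54
13. P1: store L3 := 74  bus=[BusRdX]  L3: P0=I P1=M P2=I  mem[L3]=50
14. P1: load  L4  bus=[BusRd]  L4: P0=S P1=S P2=S  mem[L4]=54
15. P0: store L4 := 37  bus=[BusUpgr]  L4: P0=M P1=I P2=I  mem[L4]=54
16. P0: store L0 := 6  bus=[BusRdX]  L0: P0=M P1=I P2=I  mem[L0]=70
17. P2: load  L4  bus=[BusRd,Flush]  L4: P0=S P1=I P2=S  mem[L4]=37
18. P0: load  L2  bus=[BusRd]  L2: P0=E P1=I P2=I  mem[L2]=90
19. P0: load  L4  bus=[-]  L4: P0=S P1=I P2=S  mem[L4]=37
20. P0: store L1 := 45  bus=[BusRdX]  L1: P0=M P1=I P2=I  mem[L1]=0
21. P1: store L4 := 11  bus=[BusRdX]  L4: P0=I P1=M P2=I  mem[L4]=37
22. P1: load  L5  bus=[BusRd,Flush]  L5: P0=S P1=S P2=I  mem[L5]=40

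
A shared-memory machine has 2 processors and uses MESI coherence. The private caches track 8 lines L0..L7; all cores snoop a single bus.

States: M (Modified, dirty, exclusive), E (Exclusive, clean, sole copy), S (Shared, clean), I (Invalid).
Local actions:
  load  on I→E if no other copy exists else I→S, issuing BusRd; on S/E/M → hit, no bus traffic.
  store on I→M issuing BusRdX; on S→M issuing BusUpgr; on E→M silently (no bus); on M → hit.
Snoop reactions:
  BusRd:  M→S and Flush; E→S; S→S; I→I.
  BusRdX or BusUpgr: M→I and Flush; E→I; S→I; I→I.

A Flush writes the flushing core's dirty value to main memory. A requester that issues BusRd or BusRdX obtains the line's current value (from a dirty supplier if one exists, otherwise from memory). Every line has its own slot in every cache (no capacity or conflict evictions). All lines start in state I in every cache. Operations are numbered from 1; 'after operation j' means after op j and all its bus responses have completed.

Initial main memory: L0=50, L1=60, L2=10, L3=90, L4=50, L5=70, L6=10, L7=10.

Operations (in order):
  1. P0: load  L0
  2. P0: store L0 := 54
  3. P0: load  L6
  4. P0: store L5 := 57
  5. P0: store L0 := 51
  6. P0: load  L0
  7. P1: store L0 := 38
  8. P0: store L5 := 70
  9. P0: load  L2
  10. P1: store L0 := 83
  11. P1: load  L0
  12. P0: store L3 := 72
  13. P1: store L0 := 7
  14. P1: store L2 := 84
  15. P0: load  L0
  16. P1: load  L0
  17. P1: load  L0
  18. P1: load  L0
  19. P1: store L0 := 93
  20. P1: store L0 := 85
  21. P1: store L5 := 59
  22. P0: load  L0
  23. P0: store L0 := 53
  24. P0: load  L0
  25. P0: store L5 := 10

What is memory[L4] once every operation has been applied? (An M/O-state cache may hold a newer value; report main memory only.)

memory[L4] = 50

[1] P0: load  L0 | P0:E(50), P1:I | bus: BusRd
[2] P0: store L0 := 54 | P0:M(54), P1:I | bus: none
[3] P0: load  L6 | P0:E(10), P1:I | bus: BusRd
[4] P0: store L5 := 57 | P0:M(57), P1:I | bus: BusRdX
[5] P0: store L0 := 51 | P0:M(51), P1:I | bus: none
[6] P0: load  L0 | P0:M(51), P1:I | bus: none
[7] P1: store L0 := 38 | P0:I, P1:M(38) | bus: BusRdX,Flush
[8] P0: store L5 := 70 | P0:M(70), P1:I | bus: none
[9] P0: load  L2 | P0:E(10), P1:I | bus: BusRd
[10] P1: store L0 := 83 | P0:I, P1:M(83) | bus: none
[11] P1: load  L0 | P0:I, P1:M(83) | bus: none
[12] P0: store L3 := 72 | P0:M(72), P1:I | bus: BusRdX
[13] P1: store L0 := 7 | P0:I, P1:M(7) | bus: none
[14] P1: store L2 := 84 | P0:I, P1:M(84) | bus: BusRdX
[15] P0: load  L0 | P0:S(7), P1:S(7) | bus: BusRd,Flush
[16] P1: load  L0 | P0:S(7), P1:S(7) | bus: none
[17] P1: load  L0 | P0:S(7), P1:S(7) | bus: none
[18] P1: load  L0 | P0:S(7), P1:S(7) | bus: none
[19] P1: store L0 := 93 | P0:I, P1:M(93) | bus: BusUpgr
[20] P1: store L0 := 85 | P0:I, P1:M(85) | bus: none
[21] P1: store L5 := 59 | P0:I, P1:M(59) | bus: BusRdX,Flush
[22] P0: load  L0 | P0:S(85), P1:S(85) | bus: BusRd,Flush
[23] P0: store L0 := 53 | P0:M(53), P1:I | bus: BusUpgr
[24] P0: load  L0 | P0:M(53), P1:I | bus: none
[25] P0: store L5 := 10 | P0:M(10), P1:I | bus: BusRdX,Flush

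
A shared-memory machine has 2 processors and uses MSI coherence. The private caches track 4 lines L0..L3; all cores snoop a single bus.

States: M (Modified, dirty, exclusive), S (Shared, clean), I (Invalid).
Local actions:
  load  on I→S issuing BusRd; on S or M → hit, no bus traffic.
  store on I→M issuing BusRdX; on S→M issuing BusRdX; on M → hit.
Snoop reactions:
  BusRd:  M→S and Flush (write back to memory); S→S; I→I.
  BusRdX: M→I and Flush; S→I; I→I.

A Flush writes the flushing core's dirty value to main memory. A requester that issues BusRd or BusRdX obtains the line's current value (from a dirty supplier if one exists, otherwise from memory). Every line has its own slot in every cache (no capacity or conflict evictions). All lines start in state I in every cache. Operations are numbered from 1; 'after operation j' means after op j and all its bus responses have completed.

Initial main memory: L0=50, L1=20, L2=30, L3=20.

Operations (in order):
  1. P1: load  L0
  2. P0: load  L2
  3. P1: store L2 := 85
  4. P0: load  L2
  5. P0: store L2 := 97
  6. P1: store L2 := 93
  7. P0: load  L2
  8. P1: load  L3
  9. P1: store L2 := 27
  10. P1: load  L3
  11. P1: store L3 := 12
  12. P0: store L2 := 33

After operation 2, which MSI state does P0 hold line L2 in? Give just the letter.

[1] P1: load  L0 | P0:I, P1:S(50) | bus: BusRd
[2] P0: load  L2 | P0:S(30), P1:I | bus: BusRd
[3] P1: store L2 := 85 | P0:I, P1:M(85) | bus: BusRdX
[4] P0: load  L2 | P0:S(85), P1:S(85) | bus: BusRd,Flush
[5] P0: store L2 := 97 | P0:M(97), P1:I | bus: BusRdX
[6] P1: store L2 := 93 | P0:I, P1:M(93) | bus: BusRdX,Flush
[7] P0: load  L2 | P0:S(93), P1:S(93) | bus: BusRd,Flush
[8] P1: load  L3 | P0:I, P1:S(20) | bus: BusRd
[9] P1: store L2 := 27 | P0:I, P1:M(27) | bus: BusRdX
[10] P1: load  L3 | P0:I, P1:S(20) | bus: none
[11] P1: store L3 := 12 | P0:I, P1:M(12) | bus: BusRdX
[12] P0: store L2 := 33 | P0:M(33), P1:I | bus: BusRdX,Flush

state = S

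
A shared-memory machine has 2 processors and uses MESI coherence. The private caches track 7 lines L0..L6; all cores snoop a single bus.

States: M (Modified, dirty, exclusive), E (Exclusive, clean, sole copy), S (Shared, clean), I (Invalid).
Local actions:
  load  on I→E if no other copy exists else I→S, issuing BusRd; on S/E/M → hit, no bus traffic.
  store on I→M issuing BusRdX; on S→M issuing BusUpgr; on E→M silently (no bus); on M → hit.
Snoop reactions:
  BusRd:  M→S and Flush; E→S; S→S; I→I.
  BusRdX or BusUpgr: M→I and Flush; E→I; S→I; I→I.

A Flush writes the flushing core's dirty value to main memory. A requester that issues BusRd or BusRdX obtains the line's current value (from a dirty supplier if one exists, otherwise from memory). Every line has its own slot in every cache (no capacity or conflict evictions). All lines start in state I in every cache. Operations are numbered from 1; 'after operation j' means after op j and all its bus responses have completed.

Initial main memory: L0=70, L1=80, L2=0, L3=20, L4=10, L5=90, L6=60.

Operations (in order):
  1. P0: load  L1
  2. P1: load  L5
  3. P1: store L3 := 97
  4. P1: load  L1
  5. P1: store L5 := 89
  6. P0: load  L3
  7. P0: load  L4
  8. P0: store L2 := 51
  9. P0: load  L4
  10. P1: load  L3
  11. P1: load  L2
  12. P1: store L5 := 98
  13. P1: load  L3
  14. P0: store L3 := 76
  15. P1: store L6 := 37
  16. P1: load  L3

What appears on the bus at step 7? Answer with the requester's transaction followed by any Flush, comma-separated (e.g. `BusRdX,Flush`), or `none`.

bus = BusRd

step 1: P0: load  L1  ⟶  EI  (L1)  txn=BusRd  M[L1]=80
step 2: P1: load  L5  ⟶  IE  (L5)  txn=BusRd  M[L5]=90
step 3: P1: store L3 := 97  ⟶  IM  (L3)  txn=BusRdX  M[L3]=20
step 4: P1: load  L1  ⟶  SS  (L1)  txn=BusRd  M[L1]=80
step 5: P1: store L5 := 89  ⟶  IM  (L5)  txn=∅  M[L5]=90
step 6: P0: load  L3  ⟶  SS  (L3)  txn=BusRd+Flush  M[L3]=97
step 7: P0: load  L4  ⟶  EI  (L4)  txn=BusRd  M[L4]=10
step 8: P0: store L2 := 51  ⟶  MI  (L2)  txn=BusRdX  M[L2]=0
step 9: P0: load  L4  ⟶  EI  (L4)  txn=∅  M[L4]=10
step 10: P1: load  L3  ⟶  SS  (L3)  txn=∅  M[L3]=97
step 11: P1: load  L2  ⟶  SS  (L2)  txn=BusRd+Flush  M[L2]=51
step 12: P1: store L5 := 98  ⟶  IM  (L5)  txn=∅  M[L5]=90
step 13: P1: load  L3  ⟶  SS  (L3)  txn=∅  M[L3]=97
step 14: P0: store L3 := 76  ⟶  MI  (L3)  txn=BusUpgr  M[L3]=97
step 15: P1: store L6 := 37  ⟶  IM  (L6)  txn=BusRdX  M[L6]=60
step 16: P1: load  L3  ⟶  SS  (L3)  txn=BusRd+Flush  M[L3]=76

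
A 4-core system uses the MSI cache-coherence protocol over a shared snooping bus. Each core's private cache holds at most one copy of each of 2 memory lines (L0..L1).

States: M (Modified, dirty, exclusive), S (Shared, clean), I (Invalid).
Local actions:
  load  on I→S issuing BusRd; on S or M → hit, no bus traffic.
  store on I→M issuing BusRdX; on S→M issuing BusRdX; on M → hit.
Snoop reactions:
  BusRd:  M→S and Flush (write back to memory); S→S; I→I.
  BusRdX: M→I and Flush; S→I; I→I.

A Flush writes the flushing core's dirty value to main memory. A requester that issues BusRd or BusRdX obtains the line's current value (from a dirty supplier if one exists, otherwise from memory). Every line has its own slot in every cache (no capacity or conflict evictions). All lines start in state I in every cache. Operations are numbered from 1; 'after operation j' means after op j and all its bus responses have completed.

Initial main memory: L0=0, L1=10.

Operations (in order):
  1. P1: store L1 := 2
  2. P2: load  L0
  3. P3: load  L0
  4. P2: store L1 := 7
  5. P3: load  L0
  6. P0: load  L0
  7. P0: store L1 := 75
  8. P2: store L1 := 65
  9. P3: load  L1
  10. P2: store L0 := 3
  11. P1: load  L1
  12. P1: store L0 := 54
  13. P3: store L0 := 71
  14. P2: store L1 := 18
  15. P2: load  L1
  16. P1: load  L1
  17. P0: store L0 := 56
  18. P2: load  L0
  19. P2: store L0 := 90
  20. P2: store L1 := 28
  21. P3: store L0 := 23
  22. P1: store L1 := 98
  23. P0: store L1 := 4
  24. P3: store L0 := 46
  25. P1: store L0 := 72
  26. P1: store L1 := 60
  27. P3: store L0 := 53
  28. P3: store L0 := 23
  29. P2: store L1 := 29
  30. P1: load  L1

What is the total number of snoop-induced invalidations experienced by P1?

invalidations = 7

  op1 P1: store L1 := 2 → I/M/I/I on L1; bus BusRdX; mem=10
  op2 P2: load  L0 → I/I/S/I on L0; bus BusRd; mem=0
  op3 P3: load  L0 → I/I/S/S on L0; bus BusRd; mem=0
  op4 P2: store L1 := 7 → I/I/M/I on L1; bus BusRdX Flush; mem=2
  op5 P3: load  L0 → I/I/S/S on L0; bus (none); mem=0
  op6 P0: load  L0 → S/I/S/S on L0; bus BusRd; mem=0
  op7 P0: store L1 := 75 → M/I/I/I on L1; bus BusRdX Flush; mem=7
  op8 P2: store L1 := 65 → I/I/M/I on L1; bus BusRdX Flush; mem=75
  op9 P3: load  L1 → I/I/S/S on L1; bus BusRd Flush; mem=65
  op10 P2: store L0 := 3 → I/I/M/I on L0; bus BusRdX; mem=0
  op11 P1: load  L1 → I/S/S/S on L1; bus BusRd; mem=65
  op12 P1: store L0 := 54 → I/M/I/I on L0; bus BusRdX Flush; mem=3
  op13 P3: store L0 := 71 → I/I/I/M on L0; bus BusRdX Flush; mem=54
  op14 P2: store L1 := 18 → I/I/M/I on L1; bus BusRdX; mem=65
  op15 P2: load  L1 → I/I/M/I on L1; bus (none); mem=65
  op16 P1: load  L1 → I/S/S/I on L1; bus BusRd Flush; mem=18
  op17 P0: store L0 := 56 → M/I/I/I on L0; bus BusRdX Flush; mem=71
  op18 P2: load  L0 → S/I/S/I on L0; bus BusRd Flush; mem=56
  op19 P2: store L0 := 90 → I/I/M/I on L0; bus BusRdX; mem=56
  op20 P2: store L1 := 28 → I/I/M/I on L1; bus BusRdX; mem=18
  op21 P3: store L0 := 23 → I/I/I/M on L0; bus BusRdX Flush; mem=90
  op22 P1: store L1 := 98 → I/M/I/I on L1; bus BusRdX Flush; mem=28
  op23 P0: store L1 := 4 → M/I/I/I on L1; bus BusRdX Flush; mem=98
  op24 P3: store L0 := 46 → I/I/I/M on L0; bus (none); mem=90
  op25 P1: store L0 := 72 → I/M/I/I on L0; bus BusRdX Flush; mem=46
  op26 P1: store L1 := 60 → I/M/I/I on L1; bus BusRdX Flush; mem=4
  op27 P3: store L0 := 53 → I/I/I/M on L0; bus BusRdX Flush; mem=72
  op28 P3: store L0 := 23 → I/I/I/M on L0; bus (none); mem=72
  op29 P2: store L1 := 29 → I/I/M/I on L1; bus BusRdX Flush; mem=60
  op30 P1: load  L1 → I/S/S/I on L1; bus BusRd Flush; mem=29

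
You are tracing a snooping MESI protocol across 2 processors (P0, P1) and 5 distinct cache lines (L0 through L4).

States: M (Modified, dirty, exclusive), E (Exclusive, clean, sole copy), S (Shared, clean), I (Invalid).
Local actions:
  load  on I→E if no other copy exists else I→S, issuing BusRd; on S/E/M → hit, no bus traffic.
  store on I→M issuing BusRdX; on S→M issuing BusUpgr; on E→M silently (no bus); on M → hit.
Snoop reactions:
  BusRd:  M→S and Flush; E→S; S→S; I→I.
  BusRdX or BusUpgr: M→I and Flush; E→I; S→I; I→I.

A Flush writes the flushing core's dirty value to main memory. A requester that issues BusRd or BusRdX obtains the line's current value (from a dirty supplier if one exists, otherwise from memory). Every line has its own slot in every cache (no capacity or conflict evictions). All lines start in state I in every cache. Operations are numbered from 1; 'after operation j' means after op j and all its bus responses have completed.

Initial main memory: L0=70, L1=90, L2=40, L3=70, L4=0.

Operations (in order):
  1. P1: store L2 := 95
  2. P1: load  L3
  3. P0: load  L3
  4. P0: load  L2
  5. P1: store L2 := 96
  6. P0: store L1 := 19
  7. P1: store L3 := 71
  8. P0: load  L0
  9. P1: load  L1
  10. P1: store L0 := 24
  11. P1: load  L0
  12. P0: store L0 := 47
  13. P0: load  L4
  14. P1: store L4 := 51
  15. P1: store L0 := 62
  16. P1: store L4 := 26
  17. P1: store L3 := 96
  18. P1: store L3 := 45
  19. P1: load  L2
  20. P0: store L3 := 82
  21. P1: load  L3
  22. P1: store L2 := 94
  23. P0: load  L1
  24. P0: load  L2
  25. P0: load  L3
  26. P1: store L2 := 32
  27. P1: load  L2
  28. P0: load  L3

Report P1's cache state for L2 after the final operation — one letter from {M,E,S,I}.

state = M

[1] P1: store L2 := 95 | P0:I, P1:M(95) | bus: BusRdX
[2] P1: load  L3 | P0:I, P1:E(70) | bus: BusRd
[3] P0: load  L3 | P0:S(70), P1:S(70) | bus: BusRd
[4] P0: load  L2 | P0:S(95), P1:S(95) | bus: BusRd,Flush
[5] P1: store L2 := 96 | P0:I, P1:M(96) | bus: BusUpgr
[6] P0: store L1 := 19 | P0:M(19), P1:I | bus: BusRdX
[7] P1: store L3 := 71 | P0:I, P1:M(71) | bus: BusUpgr
[8] P0: load  L0 | P0:E(70), P1:I | bus: BusRd
[9] P1: load  L1 | P0:S(19), P1:S(19) | bus: BusRd,Flush
[10] P1: store L0 := 24 | P0:I, P1:M(24) | bus: BusRdX
[11] P1: load  L0 | P0:I, P1:M(24) | bus: none
[12] P0: store L0 := 47 | P0:M(47), P1:I | bus: BusRdX,Flush
[13] P0: load  L4 | P0:E(0), P1:I | bus: BusRd
[14] P1: store L4 := 51 | P0:I, P1:M(51) | bus: BusRdX
[15] P1: store L0 := 62 | P0:I, P1:M(62) | bus: BusRdX,Flush
[16] P1: store L4 := 26 | P0:I, P1:M(26) | bus: none
[17] P1: store L3 := 96 | P0:I, P1:M(96) | bus: none
[18] P1: store L3 := 45 | P0:I, P1:M(45) | bus: none
[19] P1: load  L2 | P0:I, P1:M(96) | bus: none
[20] P0: store L3 := 82 | P0:M(82), P1:I | bus: BusRdX,Flush
[21] P1: load  L3 | P0:S(82), P1:S(82) | bus: BusRd,Flush
[22] P1: store L2 := 94 | P0:I, P1:M(94) | bus: none
[23] P0: load  L1 | P0:S(19), P1:S(19) | bus: none
[24] P0: load  L2 | P0:S(94), P1:S(94) | bus: BusRd,Flush
[25] P0: load  L3 | P0:S(82), P1:S(82) | bus: none
[26] P1: store L2 := 32 | P0:I, P1:M(32) | bus: BusUpgr
[27] P1: load  L2 | P0:I, P1:M(32) | bus: none
[28] P0: load  L3 | P0:S(82), P1:S(82) | bus: none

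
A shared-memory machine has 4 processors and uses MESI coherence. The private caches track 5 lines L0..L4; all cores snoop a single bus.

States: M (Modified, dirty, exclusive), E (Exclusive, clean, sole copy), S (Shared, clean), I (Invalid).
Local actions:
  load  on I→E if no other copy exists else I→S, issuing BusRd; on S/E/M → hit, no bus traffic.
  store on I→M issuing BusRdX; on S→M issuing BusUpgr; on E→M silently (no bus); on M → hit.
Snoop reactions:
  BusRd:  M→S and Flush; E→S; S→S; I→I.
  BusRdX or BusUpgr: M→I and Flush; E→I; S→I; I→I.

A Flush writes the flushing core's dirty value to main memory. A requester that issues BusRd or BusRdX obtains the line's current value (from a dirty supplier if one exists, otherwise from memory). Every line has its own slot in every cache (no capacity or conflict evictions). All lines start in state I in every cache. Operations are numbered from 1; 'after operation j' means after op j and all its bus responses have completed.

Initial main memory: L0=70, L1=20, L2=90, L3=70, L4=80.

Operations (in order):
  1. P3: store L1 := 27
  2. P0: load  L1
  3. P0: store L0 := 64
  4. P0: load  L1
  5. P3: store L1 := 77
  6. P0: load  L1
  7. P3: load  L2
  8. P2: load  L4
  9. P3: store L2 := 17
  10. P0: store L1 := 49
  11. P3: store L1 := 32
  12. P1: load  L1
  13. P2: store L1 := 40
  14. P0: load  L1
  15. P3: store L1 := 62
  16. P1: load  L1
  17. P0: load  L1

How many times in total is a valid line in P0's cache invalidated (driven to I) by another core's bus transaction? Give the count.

invalidations = 3

1. P3: store L1 := 27  bus=[BusRdX]  L1: P0=I P1=I P2=I P3=M  mem[L1]=20
2. P0: load  L1  bus=[BusRd,Flush]  L1: P0=S P1=I P2=I P3=S  mem[L1]=27
3. P0: store L0 := 64  bus=[BusRdX]  L0: P0=M P1=I P2=I P3=I  mem[L0]=70
4. P0: load  L1  bus=[-]  L1: P0=S P1=I P2=I P3=S  mem[L1]=27
5. P3: store L1 := 77  bus=[BusUpgr]  L1: P0=I P1=I P2=I P3=M  mem[L1]=27
6. P0: load  L1  bus=[BusRd,Flush]  L1: P0=S P1=I P2=I P3=S  mem[L1]=77
7. P3: load  L2  bus=[BusRd]  L2: P0=I P1=I P2=I P3=E  mem[L2]=90
8. P2: load  L4  bus=[BusRd]  L4: P0=I P1=I P2=E P3=I  mem[L4]=80
9. P3: store L2 := 17  bus=[-]  L2: P0=I P1=I P2=I P3=M  mem[L2]=90
10. P0: store L1 := 49  bus=[BusUpgr]  L1: P0=M P1=I P2=I P3=I  mem[L1]=77
11. P3: store L1 := 32  bus=[BusRdX,Flush]  L1: P0=I P1=I P2=I P3=M  mem[L1]=49
12. P1: load  L1  bus=[BusRd,Flush]  L1: P0=I P1=S P2=I P3=S  mem[L1]=32
13. P2: store L1 := 40  bus=[BusRdX]  L1: P0=I P1=I P2=M P3=I  mem[L1]=32
14. P0: load  L1  bus=[BusRd,Flush]  L1: P0=S P1=I P2=S P3=I  mem[L1]=40
15. P3: store L1 := 62  bus=[BusRdX]  L1: P0=I P1=I P2=I P3=M  mem[L1]=40
16. P1: load  L1  bus=[BusRd,Flush]  L1: P0=I P1=S P2=I P3=S  mem[L1]=62
17. P0: load  L1  bus=[BusRd]  L1: P0=S P1=S P2=I P3=S  mem[L1]=62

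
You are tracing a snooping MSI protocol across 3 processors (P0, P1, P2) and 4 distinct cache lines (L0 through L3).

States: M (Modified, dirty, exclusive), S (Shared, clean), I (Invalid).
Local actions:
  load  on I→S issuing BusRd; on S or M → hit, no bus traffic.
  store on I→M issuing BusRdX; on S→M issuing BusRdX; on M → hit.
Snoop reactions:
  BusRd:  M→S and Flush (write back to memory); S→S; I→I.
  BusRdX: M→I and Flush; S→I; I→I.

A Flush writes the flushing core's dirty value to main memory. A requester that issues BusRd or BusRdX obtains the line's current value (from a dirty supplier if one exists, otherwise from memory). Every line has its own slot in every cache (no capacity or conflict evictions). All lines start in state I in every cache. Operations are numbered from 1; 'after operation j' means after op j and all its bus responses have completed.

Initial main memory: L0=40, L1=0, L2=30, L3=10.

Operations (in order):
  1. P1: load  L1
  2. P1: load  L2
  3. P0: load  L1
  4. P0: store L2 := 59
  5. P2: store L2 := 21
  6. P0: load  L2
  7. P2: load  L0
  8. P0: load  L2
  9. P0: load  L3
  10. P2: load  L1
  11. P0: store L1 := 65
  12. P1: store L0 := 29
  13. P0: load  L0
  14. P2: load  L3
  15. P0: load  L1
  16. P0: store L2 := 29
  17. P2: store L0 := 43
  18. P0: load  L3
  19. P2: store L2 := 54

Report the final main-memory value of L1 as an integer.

memory[L1] = 0

step 1: P1: load  L1  ⟶  ISI  (L1)  txn=BusRd  M[L1]=0
step 2: P1: load  L2  ⟶  ISI  (L2)  txn=BusRd  M[L2]=30
step 3: P0: load  L1  ⟶  SSI  (L1)  txn=BusRd  M[L1]=0
step 4: P0: store L2 := 59  ⟶  MII  (L2)  txn=BusRdX  M[L2]=30
step 5: P2: store L2 := 21  ⟶  IIM  (L2)  txn=BusRdX+Flush  M[L2]=59
step 6: P0: load  L2  ⟶  SIS  (L2)  txn=BusRd+Flush  M[L2]=21
step 7: P2: load  L0  ⟶  IIS  (L0)  txn=BusRd  M[L0]=40
step 8: P0: load  L2  ⟶  SIS  (L2)  txn=∅  M[L2]=21
step 9: P0: load  L3  ⟶  SII  (L3)  txn=BusRd  M[L3]=10
step 10: P2: load  L1  ⟶  SSS  (L1)  txn=BusRd  M[L1]=0
step 11: P0: store L1 := 65  ⟶  MII  (L1)  txn=BusRdX  M[L1]=0
step 12: P1: store L0 := 29  ⟶  IMI  (L0)  txn=BusRdX  M[L0]=40
step 13: P0: load  L0  ⟶  SSI  (L0)  txn=BusRd+Flush  M[L0]=29
step 14: P2: load  L3  ⟶  SIS  (L3)  txn=BusRd  M[L3]=10
step 15: P0: load  L1  ⟶  MII  (L1)  txn=∅  M[L1]=0
step 16: P0: store L2 := 29  ⟶  MII  (L2)  txn=BusRdX  M[L2]=21
step 17: P2: store L0 := 43  ⟶  IIM  (L0)  txn=BusRdX  M[L0]=29
step 18: P0: load  L3  ⟶  SIS  (L3)  txn=∅  M[L3]=10
step 19: P2: store L2 := 54  ⟶  IIM  (L2)  txn=BusRdX+Flush  M[L2]=29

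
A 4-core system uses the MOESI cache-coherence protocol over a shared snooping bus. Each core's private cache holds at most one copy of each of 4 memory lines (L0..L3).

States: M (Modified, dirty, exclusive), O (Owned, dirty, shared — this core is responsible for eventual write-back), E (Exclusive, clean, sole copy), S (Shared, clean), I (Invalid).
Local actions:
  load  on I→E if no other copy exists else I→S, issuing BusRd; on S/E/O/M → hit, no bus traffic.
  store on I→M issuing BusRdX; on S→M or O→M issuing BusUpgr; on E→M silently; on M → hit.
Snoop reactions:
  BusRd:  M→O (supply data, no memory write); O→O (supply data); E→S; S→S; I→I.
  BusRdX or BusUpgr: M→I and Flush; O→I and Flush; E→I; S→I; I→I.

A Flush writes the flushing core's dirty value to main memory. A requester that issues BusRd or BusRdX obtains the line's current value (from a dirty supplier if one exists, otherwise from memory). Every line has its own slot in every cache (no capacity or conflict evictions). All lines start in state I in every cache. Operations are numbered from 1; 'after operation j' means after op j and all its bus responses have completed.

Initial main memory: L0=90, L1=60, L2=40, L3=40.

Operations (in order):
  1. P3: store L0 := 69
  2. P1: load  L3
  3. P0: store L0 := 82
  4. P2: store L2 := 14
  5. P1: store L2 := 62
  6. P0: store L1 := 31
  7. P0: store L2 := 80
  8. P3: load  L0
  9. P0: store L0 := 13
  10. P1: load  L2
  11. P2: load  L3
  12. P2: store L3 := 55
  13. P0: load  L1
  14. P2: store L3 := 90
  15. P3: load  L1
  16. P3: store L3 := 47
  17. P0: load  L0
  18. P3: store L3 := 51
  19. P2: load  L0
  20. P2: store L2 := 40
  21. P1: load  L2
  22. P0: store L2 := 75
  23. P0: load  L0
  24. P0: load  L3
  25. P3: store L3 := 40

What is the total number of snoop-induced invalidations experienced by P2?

[1] P3: store L0 := 69 | P0:I, P1:I, P2:I, P3:M(69) | bus: BusRdX
[2] P1: load  L3 | P0:I, P1:E(40), P2:I, P3:I | bus: BusRd
[3] P0: store L0 := 82 | P0:M(82), P1:I, P2:I, P3:I | bus: BusRdX,Flush
[4] P2: store L2 := 14 | P0:I, P1:I, P2:M(14), P3:I | bus: BusRdX
[5] P1: store L2 := 62 | P0:I, P1:M(62), P2:I, P3:I | bus: BusRdX,Flush
[6] P0: store L1 := 31 | P0:M(31), P1:I, P2:I, P3:I | bus: BusRdX
[7] P0: store L2 := 80 | P0:M(80), P1:I, P2:I, P3:I | bus: BusRdX,Flush
[8] P3: load  L0 | P0:O(82), P1:I, P2:I, P3:S(82) | bus: BusRd
[9] P0: store L0 := 13 | P0:M(13), P1:I, P2:I, P3:I | bus: BusUpgr
[10] P1: load  L2 | P0:O(80), P1:S(80), P2:I, P3:I | bus: BusRd
[11] P2: load  L3 | P0:I, P1:S(40), P2:S(40), P3:I | bus: BusRd
[12] P2: store L3 := 55 | P0:I, P1:I, P2:M(55), P3:I | bus: BusUpgr
[13] P0: load  L1 | P0:M(31), P1:I, P2:I, P3:I | bus: none
[14] P2: store L3 := 90 | P0:I, P1:I, P2:M(90), P3:I | bus: none
[15] P3: load  L1 | P0:O(31), P1:I, P2:I, P3:S(31) | bus: BusRd
[16] P3: store L3 := 47 | P0:I, P1:I, P2:I, P3:M(47) | bus: BusRdX,Flush
[17] P0: load  L0 | P0:M(13), P1:I, P2:I, P3:I | bus: none
[18] P3: store L3 := 51 | P0:I, P1:I, P2:I, P3:M(51) | bus: none
[19] P2: load  L0 | P0:O(13), P1:I, P2:S(13), P3:I | bus: BusRd
[20] P2: store L2 := 40 | P0:I, P1:I, P2:M(40), P3:I | bus: BusRdX,Flush
[21] P1: load  L2 | P0:I, P1:S(40), P2:O(40), P3:I | bus: BusRd
[22] P0: store L2 := 75 | P0:M(75), P1:I, P2:I, P3:I | bus: BusRdX,Flush
[23] P0: load  L0 | P0:O(13), P1:I, P2:S(13), P3:I | bus: none
[24] P0: load  L3 | P0:S(51), P1:I, P2:I, P3:O(51) | bus: BusRd
[25] P3: store L3 := 40 | P0:I, P1:I, P2:I, P3:M(40) | bus: BusUpgr

invalidations = 3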